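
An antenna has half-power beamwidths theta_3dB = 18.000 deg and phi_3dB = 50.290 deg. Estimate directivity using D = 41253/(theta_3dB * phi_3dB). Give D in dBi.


D_linear = 41253 / (18.000 * 50.290) = 45.57235
D_dBi = 10 * log10(45.57235) = 16.59 dBi

16.59 dBi


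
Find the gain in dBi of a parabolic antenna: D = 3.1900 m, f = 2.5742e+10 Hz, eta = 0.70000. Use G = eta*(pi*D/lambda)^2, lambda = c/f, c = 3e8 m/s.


lambda = c / f = 3.0000e+08 / 2.5742e+10 = 0.01165411 m
G_linear = 0.70000 * (pi * 3.1900 / 0.01165411)^2 = 517631.8
G_dBi = 10 * log10(517631.8) = 57.14 dBi

57.14 dBi


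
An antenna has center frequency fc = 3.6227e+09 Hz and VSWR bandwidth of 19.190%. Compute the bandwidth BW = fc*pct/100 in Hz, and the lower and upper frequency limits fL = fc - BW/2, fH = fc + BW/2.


BW = 3.6227e+09 * 19.190/100 = 6.951961e+08 Hz
fL = 3.6227e+09 - 6.951961e+08/2 = 3.275e+09 Hz
fH = 3.6227e+09 + 6.951961e+08/2 = 3.970e+09 Hz

BW=6.952e+08 Hz, fL=3.275e+09 Hz, fH=3.970e+09 Hz


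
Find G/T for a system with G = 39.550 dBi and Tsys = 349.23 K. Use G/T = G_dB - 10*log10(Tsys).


G/T = 39.550 - 10*log10(349.23) = 39.550 - 25.43112 = 14.12 dB/K

14.12 dB/K


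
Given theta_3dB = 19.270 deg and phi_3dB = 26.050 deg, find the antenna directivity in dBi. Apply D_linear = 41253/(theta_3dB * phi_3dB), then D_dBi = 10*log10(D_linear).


D_linear = 41253 / (19.270 * 26.050) = 82.17999
D_dBi = 10 * log10(82.17999) = 19.15 dBi

19.15 dBi


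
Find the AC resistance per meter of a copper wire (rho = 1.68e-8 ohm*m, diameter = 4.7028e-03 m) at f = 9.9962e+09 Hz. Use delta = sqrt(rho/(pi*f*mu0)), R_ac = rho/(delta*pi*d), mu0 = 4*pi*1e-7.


delta = sqrt(1.68e-8 / (pi * 9.9962e+09 * 4*pi*1e-7)) = 6.524651e-07 m
R_ac = 1.68e-8 / (6.524651e-07 * pi * 4.7028e-03) = 1.743 ohm/m

1.743 ohm/m


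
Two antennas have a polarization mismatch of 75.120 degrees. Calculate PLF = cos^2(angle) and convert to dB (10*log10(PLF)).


PLF_linear = cos^2(75.120 deg) = 0.06594390
PLF_dB = 10 * log10(0.06594390) = -11.81 dB

-11.81 dB


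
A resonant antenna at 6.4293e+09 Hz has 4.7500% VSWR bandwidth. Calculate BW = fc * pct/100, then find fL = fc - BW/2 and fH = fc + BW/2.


BW = 6.4293e+09 * 4.7500/100 = 3.053918e+08 Hz
fL = 6.4293e+09 - 3.053918e+08/2 = 6.277e+09 Hz
fH = 6.4293e+09 + 3.053918e+08/2 = 6.582e+09 Hz

BW=3.054e+08 Hz, fL=6.277e+09 Hz, fH=6.582e+09 Hz


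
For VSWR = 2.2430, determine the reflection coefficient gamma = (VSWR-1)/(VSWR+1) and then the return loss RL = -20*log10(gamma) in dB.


gamma = (2.2430 - 1) / (2.2430 + 1) = 0.3832871
RL = -20 * log10(0.3832871) = 8.330 dB

8.330 dB


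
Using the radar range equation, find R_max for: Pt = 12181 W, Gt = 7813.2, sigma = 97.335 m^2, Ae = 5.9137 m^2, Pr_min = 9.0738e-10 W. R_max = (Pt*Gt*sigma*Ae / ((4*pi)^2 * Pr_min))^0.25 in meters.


R^4 = 12181*7813.2*97.335*5.9137 / ((4*pi)^2 * 9.0738e-10) = 3.823237e+17
R_max = 3.823237e+17^0.25 = 24866 m

24866 m


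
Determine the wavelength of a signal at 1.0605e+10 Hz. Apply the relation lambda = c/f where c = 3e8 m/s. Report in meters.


lambda = c / f = 3.0000e+08 / 1.0605e+10 = 0.02829 m

0.02829 m


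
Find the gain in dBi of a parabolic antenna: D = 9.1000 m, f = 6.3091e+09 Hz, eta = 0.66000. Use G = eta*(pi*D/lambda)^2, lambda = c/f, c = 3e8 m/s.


lambda = c / f = 3.0000e+08 / 6.3091e+09 = 0.04755036 m
G_linear = 0.66000 * (pi * 9.1000 / 0.04755036)^2 = 238571.7
G_dBi = 10 * log10(238571.7) = 53.78 dBi

53.78 dBi


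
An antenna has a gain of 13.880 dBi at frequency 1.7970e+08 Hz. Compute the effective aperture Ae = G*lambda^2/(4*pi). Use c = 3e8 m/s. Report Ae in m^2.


lambda = c / f = 3.0000e+08 / 1.7970e+08 = 1.669449 m
G_linear = 10^(13.880/10) = 24.43431
Ae = G_linear * lambda^2 / (4*pi) = 24.43431 * 1.669449^2 / (4*pi) = 5.419 m^2

5.419 m^2


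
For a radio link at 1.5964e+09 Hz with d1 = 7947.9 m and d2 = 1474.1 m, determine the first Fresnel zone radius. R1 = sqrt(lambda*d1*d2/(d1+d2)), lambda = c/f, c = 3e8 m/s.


lambda = c / f = 3.0000e+08 / 1.5964e+09 = 0.1879228 m
R1 = sqrt(0.1879228 * 7947.9 * 1474.1 / (7947.9 + 1474.1)) = 15.29 m

15.29 m


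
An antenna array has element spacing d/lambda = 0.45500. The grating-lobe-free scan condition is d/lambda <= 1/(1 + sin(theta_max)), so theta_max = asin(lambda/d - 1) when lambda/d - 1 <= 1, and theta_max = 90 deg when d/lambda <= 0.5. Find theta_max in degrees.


lambda/d - 1 = 1/0.45500 - 1 = 1.197802 >= 1
d/lambda <= 0.5, so the array can scan to endfire without grating lobes: theta_max = 90 deg

90 deg


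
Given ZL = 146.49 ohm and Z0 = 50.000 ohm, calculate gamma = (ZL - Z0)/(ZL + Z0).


gamma = (146.49 - 50.000) / (146.49 + 50.000) = 0.4911

0.4911


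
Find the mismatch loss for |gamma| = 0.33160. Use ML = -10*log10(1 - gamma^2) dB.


ML = -10 * log10(1 - 0.33160^2) = -10 * log10(0.89004144) = 0.5059 dB

0.5059 dB


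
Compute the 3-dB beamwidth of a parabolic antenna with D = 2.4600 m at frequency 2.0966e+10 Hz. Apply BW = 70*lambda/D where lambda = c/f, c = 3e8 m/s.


lambda = c / f = 3.0000e+08 / 2.0966e+10 = 0.01430888 m
BW = 70 * 0.01430888 / 2.4600 = 0.4072 deg

0.4072 deg


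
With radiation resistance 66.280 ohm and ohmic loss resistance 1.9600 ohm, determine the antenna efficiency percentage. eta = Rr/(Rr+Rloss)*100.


eta = 66.280 / (66.280 + 1.9600) * 100 = 97.13%

97.13%


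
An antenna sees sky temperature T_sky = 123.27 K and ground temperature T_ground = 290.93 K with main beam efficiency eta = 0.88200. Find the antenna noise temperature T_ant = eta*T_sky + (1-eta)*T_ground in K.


T_ant = 0.88200 * 123.27 + (1 - 0.88200) * 290.93 = 143.1 K

143.1 K


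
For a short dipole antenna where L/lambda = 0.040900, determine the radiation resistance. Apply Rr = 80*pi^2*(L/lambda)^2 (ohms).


Rr = 80 * pi^2 * (0.040900)^2 = 80 * 9.869604 * 1.672810e-03 = 1.321 ohm

1.321 ohm


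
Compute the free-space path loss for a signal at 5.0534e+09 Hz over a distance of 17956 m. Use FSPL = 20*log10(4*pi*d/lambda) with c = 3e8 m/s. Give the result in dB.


lambda = c / f = 3.0000e+08 / 5.0534e+09 = 0.05936597 m
FSPL = 20 * log10(4*pi*17956/0.05936597) = 131.6 dB

131.6 dB


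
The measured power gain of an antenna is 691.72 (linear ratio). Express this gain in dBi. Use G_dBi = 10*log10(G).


G_dBi = 10 * log10(691.72) = 28.40 dBi

28.40 dBi


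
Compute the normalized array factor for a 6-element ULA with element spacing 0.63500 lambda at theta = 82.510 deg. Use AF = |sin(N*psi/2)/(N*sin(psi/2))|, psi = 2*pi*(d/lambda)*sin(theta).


psi = 2*pi*0.63500*sin(82.510 deg) = 3.955780 rad
AF = |sin(6*3.955780/2) / (6*sin(3.955780/2))| = 0.1168

0.1168


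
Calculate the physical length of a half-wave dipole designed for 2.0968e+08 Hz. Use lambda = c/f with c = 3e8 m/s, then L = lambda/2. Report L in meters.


lambda = c / f = 3.0000e+08 / 2.0968e+08 = 1.430752 m
L = lambda / 2 = 1.430752 / 2 = 0.7154 m

0.7154 m


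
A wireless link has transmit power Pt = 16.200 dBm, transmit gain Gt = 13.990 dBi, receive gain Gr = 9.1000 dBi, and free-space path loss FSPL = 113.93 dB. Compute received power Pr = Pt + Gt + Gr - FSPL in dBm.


Pr = 16.200 + 13.990 + 9.1000 - 113.93 = -74.64 dBm

-74.64 dBm


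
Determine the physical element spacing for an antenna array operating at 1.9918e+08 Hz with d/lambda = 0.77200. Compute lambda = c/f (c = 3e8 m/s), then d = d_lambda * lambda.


lambda = c / f = 3.0000e+08 / 1.9918e+08 = 1.506175 m
d = 0.77200 * 1.506175 = 1.163 m

1.163 m


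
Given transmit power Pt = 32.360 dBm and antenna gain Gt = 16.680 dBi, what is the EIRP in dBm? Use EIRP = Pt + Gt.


EIRP = Pt + Gt = 32.360 + 16.680 = 49.04 dBm

49.04 dBm


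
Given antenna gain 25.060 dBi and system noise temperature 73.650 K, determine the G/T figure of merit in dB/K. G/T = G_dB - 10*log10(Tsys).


G/T = 25.060 - 10*log10(73.650) = 25.060 - 18.67173 = 6.388 dB/K

6.388 dB/K


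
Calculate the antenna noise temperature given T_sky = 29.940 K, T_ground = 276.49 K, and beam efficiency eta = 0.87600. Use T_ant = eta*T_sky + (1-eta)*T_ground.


T_ant = 0.87600 * 29.940 + (1 - 0.87600) * 276.49 = 60.51 K

60.51 K


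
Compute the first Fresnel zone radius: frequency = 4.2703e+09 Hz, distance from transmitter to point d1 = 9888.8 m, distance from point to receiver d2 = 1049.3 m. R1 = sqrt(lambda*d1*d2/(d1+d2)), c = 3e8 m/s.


lambda = c / f = 3.0000e+08 / 4.2703e+09 = 0.07025268 m
R1 = sqrt(0.07025268 * 9888.8 * 1049.3 / (9888.8 + 1049.3)) = 8.164 m

8.164 m


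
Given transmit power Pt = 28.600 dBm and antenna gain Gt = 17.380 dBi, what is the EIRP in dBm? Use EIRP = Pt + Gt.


EIRP = Pt + Gt = 28.600 + 17.380 = 45.98 dBm

45.98 dBm


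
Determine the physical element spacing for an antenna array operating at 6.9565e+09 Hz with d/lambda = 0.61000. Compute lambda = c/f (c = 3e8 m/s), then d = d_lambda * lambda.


lambda = c / f = 3.0000e+08 / 6.9565e+09 = 0.04312513 m
d = 0.61000 * 0.04312513 = 0.02631 m

0.02631 m


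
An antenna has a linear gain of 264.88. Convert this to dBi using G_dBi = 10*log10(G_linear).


G_dBi = 10 * log10(264.88) = 24.23 dBi

24.23 dBi


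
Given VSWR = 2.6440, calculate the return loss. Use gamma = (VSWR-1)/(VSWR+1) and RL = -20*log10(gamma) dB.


gamma = (2.6440 - 1) / (2.6440 + 1) = 0.4511526
RL = -20 * log10(0.4511526) = 6.914 dB

6.914 dB


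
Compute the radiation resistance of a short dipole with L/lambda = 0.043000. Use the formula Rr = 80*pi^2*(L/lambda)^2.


Rr = 80 * pi^2 * (0.043000)^2 = 80 * 9.869604 * 1.849000e-03 = 1.460 ohm

1.460 ohm


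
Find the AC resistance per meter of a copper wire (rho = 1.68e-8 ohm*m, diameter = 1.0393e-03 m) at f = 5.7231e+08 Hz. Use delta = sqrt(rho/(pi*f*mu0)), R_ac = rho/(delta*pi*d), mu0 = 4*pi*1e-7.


delta = sqrt(1.68e-8 / (pi * 5.7231e+08 * 4*pi*1e-7)) = 2.726837e-06 m
R_ac = 1.68e-8 / (2.726837e-06 * pi * 1.0393e-03) = 1.887 ohm/m

1.887 ohm/m


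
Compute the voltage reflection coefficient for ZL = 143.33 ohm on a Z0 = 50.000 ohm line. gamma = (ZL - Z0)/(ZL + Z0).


gamma = (143.33 - 50.000) / (143.33 + 50.000) = 0.4827

0.4827


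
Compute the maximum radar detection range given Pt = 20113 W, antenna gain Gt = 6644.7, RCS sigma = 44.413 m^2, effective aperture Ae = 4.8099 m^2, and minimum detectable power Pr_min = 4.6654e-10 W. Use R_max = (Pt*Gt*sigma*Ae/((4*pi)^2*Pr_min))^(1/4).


R^4 = 20113*6644.7*44.413*4.8099 / ((4*pi)^2 * 4.6654e-10) = 3.875161e+17
R_max = 3.875161e+17^0.25 = 24950 m

24950 m


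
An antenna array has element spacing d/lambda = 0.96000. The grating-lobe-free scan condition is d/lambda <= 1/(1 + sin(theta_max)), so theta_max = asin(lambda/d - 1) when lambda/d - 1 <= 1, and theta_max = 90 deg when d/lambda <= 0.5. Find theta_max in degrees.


lambda/d - 1 = 1/0.96000 - 1 = 0.04166667
theta_max = asin(0.04166667) = 2.388 deg

2.388 deg


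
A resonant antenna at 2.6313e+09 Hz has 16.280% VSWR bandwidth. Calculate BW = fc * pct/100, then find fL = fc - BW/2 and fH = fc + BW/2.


BW = 2.6313e+09 * 16.280/100 = 4.283756e+08 Hz
fL = 2.6313e+09 - 4.283756e+08/2 = 2.417e+09 Hz
fH = 2.6313e+09 + 4.283756e+08/2 = 2.845e+09 Hz

BW=4.284e+08 Hz, fL=2.417e+09 Hz, fH=2.845e+09 Hz


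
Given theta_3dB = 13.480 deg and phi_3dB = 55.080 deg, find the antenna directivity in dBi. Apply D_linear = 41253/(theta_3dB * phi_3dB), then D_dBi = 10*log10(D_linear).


D_linear = 41253 / (13.480 * 55.080) = 55.56121
D_dBi = 10 * log10(55.56121) = 17.45 dBi

17.45 dBi


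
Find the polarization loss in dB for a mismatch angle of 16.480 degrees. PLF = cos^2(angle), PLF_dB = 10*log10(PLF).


PLF_linear = cos^2(16.480 deg) = 0.9195253
PLF_dB = 10 * log10(0.9195253) = -0.3644 dB

-0.3644 dB


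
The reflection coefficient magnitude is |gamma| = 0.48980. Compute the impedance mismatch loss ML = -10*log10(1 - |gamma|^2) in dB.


ML = -10 * log10(1 - 0.48980^2) = -10 * log10(0.76009596) = 1.191 dB

1.191 dB


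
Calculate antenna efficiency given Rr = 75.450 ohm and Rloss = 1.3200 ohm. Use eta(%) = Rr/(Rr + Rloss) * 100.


eta = 75.450 / (75.450 + 1.3200) * 100 = 98.28%

98.28%


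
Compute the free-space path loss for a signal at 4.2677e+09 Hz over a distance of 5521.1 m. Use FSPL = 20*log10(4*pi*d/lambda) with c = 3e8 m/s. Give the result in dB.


lambda = c / f = 3.0000e+08 / 4.2677e+09 = 0.07029548 m
FSPL = 20 * log10(4*pi*5521.1/0.07029548) = 119.9 dB

119.9 dB


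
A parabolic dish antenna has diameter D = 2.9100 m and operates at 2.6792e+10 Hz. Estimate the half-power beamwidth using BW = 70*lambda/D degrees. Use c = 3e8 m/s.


lambda = c / f = 3.0000e+08 / 2.6792e+10 = 0.01119737 m
BW = 70 * 0.01119737 / 2.9100 = 0.2694 deg

0.2694 deg


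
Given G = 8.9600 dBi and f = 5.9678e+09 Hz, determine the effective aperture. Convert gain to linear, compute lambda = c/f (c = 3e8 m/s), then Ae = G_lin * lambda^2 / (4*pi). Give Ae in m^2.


lambda = c / f = 3.0000e+08 / 5.9678e+09 = 0.05026978 m
G_linear = 10^(8.9600/10) = 7.870458
Ae = G_linear * lambda^2 / (4*pi) = 7.870458 * 0.05026978^2 / (4*pi) = 1.583e-03 m^2

1.583e-03 m^2


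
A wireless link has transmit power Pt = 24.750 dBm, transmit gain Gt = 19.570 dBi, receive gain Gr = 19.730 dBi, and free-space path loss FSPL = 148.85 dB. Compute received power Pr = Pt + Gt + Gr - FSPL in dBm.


Pr = 24.750 + 19.570 + 19.730 - 148.85 = -84.80 dBm

-84.80 dBm


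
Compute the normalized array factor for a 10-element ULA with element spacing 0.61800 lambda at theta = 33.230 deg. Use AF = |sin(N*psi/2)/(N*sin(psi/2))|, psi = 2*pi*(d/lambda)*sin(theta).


psi = 2*pi*0.61800*sin(33.230 deg) = 2.127894 rad
AF = |sin(10*2.127894/2) / (10*sin(2.127894/2))| = 0.1072

0.1072


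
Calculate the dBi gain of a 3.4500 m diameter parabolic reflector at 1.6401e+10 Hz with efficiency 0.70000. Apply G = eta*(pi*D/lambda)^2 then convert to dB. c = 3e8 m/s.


lambda = c / f = 3.0000e+08 / 1.6401e+10 = 0.01829157 m
G_linear = 0.70000 * (pi * 3.4500 / 0.01829157)^2 = 245772.9
G_dBi = 10 * log10(245772.9) = 53.91 dBi

53.91 dBi


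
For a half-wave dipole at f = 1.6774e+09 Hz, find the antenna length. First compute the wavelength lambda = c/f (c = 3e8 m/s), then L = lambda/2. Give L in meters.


lambda = c / f = 3.0000e+08 / 1.6774e+09 = 0.1788482 m
L = lambda / 2 = 0.1788482 / 2 = 0.08942 m

0.08942 m


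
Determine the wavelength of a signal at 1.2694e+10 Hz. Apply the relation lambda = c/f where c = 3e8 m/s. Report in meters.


lambda = c / f = 3.0000e+08 / 1.2694e+10 = 0.02363 m

0.02363 m


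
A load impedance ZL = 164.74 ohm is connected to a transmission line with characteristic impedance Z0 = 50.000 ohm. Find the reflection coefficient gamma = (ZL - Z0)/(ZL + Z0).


gamma = (164.74 - 50.000) / (164.74 + 50.000) = 0.5343

0.5343


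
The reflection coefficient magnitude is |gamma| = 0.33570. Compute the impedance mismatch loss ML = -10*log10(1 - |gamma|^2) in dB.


ML = -10 * log10(1 - 0.33570^2) = -10 * log10(0.88730551) = 0.5193 dB

0.5193 dB


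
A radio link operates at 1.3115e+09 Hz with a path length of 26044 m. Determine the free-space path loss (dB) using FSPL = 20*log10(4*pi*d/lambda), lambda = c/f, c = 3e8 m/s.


lambda = c / f = 3.0000e+08 / 1.3115e+09 = 0.2287457 m
FSPL = 20 * log10(4*pi*26044/0.2287457) = 123.1 dB

123.1 dB


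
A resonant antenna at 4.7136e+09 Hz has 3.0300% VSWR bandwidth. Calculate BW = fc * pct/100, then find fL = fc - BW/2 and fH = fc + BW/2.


BW = 4.7136e+09 * 3.0300/100 = 1.428221e+08 Hz
fL = 4.7136e+09 - 1.428221e+08/2 = 4.642e+09 Hz
fH = 4.7136e+09 + 1.428221e+08/2 = 4.785e+09 Hz

BW=1.428e+08 Hz, fL=4.642e+09 Hz, fH=4.785e+09 Hz


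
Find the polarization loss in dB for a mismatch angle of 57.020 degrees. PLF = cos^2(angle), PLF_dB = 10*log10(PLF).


PLF_linear = cos^2(57.020 deg) = 0.2963128
PLF_dB = 10 * log10(0.2963128) = -5.282 dB

-5.282 dB


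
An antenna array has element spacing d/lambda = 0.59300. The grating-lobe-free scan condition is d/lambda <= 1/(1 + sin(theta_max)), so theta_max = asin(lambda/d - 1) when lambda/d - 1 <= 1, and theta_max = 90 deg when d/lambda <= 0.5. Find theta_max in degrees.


lambda/d - 1 = 1/0.59300 - 1 = 0.6863406
theta_max = asin(0.6863406) = 43.34 deg

43.34 deg


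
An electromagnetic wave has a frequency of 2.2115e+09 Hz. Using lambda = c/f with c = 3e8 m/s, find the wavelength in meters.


lambda = c / f = 3.0000e+08 / 2.2115e+09 = 0.1357 m

0.1357 m


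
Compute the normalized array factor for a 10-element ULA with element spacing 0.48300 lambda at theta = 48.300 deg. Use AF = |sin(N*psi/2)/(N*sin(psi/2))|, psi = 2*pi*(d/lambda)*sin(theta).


psi = 2*pi*0.48300*sin(48.300 deg) = 2.265882 rad
AF = |sin(10*2.265882/2) / (10*sin(2.265882/2))| = 0.1043

0.1043


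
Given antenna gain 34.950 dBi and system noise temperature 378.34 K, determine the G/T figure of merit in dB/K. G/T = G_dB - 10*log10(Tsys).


G/T = 34.950 - 10*log10(378.34) = 34.950 - 25.77882 = 9.171 dB/K

9.171 dB/K


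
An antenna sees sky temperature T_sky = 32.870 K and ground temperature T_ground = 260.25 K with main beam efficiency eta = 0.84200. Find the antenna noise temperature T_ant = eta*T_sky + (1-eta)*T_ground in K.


T_ant = 0.84200 * 32.870 + (1 - 0.84200) * 260.25 = 68.80 K

68.80 K


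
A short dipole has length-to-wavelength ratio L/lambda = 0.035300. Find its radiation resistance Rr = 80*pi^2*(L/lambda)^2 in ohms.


Rr = 80 * pi^2 * (0.035300)^2 = 80 * 9.869604 * 1.246090e-03 = 0.9839 ohm

0.9839 ohm


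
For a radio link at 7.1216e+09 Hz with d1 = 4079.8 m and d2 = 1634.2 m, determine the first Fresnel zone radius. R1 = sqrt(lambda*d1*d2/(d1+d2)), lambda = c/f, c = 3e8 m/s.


lambda = c / f = 3.0000e+08 / 7.1216e+09 = 0.04212537 m
R1 = sqrt(0.04212537 * 4079.8 * 1634.2 / (4079.8 + 1634.2)) = 7.011 m

7.011 m


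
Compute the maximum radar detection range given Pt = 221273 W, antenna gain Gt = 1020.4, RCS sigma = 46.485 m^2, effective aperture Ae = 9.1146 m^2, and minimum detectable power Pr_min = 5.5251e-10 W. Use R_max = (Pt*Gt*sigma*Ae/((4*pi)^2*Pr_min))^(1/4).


R^4 = 221273*1020.4*46.485*9.1146 / ((4*pi)^2 * 5.5251e-10) = 1.096452e+18
R_max = 1.096452e+18^0.25 = 32359 m

32359 m


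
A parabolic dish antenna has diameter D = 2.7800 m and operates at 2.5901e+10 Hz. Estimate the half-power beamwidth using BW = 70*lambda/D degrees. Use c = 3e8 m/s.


lambda = c / f = 3.0000e+08 / 2.5901e+10 = 0.01158256 m
BW = 70 * 0.01158256 / 2.7800 = 0.2916 deg

0.2916 deg


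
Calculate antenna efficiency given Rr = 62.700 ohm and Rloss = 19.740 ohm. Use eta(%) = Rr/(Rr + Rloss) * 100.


eta = 62.700 / (62.700 + 19.740) * 100 = 76.06%

76.06%


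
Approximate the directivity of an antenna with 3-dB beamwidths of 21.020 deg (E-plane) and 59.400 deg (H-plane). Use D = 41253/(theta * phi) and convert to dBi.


D_linear = 41253 / (21.020 * 59.400) = 33.03972
D_dBi = 10 * log10(33.03972) = 15.19 dBi

15.19 dBi


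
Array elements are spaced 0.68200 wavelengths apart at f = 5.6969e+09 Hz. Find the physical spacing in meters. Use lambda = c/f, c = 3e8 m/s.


lambda = c / f = 3.0000e+08 / 5.6969e+09 = 0.05266022 m
d = 0.68200 * 0.05266022 = 0.03591 m

0.03591 m


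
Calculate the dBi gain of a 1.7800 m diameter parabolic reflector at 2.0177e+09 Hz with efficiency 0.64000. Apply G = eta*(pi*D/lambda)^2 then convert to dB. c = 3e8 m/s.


lambda = c / f = 3.0000e+08 / 2.0177e+09 = 0.1486841 m
G_linear = 0.64000 * (pi * 1.7800 / 0.1486841)^2 = 905.2961
G_dBi = 10 * log10(905.2961) = 29.57 dBi

29.57 dBi


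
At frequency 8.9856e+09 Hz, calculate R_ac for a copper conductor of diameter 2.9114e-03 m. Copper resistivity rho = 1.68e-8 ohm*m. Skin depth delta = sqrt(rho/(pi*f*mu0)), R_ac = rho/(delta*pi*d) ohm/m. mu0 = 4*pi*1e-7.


delta = sqrt(1.68e-8 / (pi * 8.9856e+09 * 4*pi*1e-7)) = 6.881787e-07 m
R_ac = 1.68e-8 / (6.881787e-07 * pi * 2.9114e-03) = 2.669 ohm/m

2.669 ohm/m


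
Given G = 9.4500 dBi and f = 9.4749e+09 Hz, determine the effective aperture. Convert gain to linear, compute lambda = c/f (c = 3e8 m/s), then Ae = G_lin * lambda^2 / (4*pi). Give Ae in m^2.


lambda = c / f = 3.0000e+08 / 9.4749e+09 = 0.03166260 m
G_linear = 10^(9.4500/10) = 8.810489
Ae = G_linear * lambda^2 / (4*pi) = 8.810489 * 0.03166260^2 / (4*pi) = 7.029e-04 m^2

7.029e-04 m^2


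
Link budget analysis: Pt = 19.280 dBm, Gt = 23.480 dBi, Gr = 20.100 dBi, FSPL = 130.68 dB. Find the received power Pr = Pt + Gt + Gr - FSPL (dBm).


Pr = 19.280 + 23.480 + 20.100 - 130.68 = -67.82 dBm

-67.82 dBm


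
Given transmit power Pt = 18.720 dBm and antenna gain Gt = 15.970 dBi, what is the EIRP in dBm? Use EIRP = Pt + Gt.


EIRP = Pt + Gt = 18.720 + 15.970 = 34.69 dBm

34.69 dBm


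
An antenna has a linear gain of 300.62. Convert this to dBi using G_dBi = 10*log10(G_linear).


G_dBi = 10 * log10(300.62) = 24.78 dBi

24.78 dBi


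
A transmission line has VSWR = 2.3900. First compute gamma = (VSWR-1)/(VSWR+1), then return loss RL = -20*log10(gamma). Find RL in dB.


gamma = (2.3900 - 1) / (2.3900 + 1) = 0.4100295
RL = -20 * log10(0.4100295) = 7.744 dB

7.744 dB


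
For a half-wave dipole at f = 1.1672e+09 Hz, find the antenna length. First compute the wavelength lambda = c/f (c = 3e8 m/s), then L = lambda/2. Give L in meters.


lambda = c / f = 3.0000e+08 / 1.1672e+09 = 0.2570254 m
L = lambda / 2 = 0.2570254 / 2 = 0.1285 m

0.1285 m


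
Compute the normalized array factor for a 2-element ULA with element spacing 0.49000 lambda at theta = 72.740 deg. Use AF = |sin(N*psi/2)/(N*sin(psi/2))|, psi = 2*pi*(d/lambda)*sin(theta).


psi = 2*pi*0.49000*sin(72.740 deg) = 2.940119 rad
AF = |sin(2*2.940119/2) / (2*sin(2.940119/2))| = 0.1006

0.1006


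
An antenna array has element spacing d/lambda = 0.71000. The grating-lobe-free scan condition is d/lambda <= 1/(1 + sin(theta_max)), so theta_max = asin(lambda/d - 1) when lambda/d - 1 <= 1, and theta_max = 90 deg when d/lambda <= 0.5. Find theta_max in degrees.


lambda/d - 1 = 1/0.71000 - 1 = 0.4084507
theta_max = asin(0.4084507) = 24.11 deg

24.11 deg


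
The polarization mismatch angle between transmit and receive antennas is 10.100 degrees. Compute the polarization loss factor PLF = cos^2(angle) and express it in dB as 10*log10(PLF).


PLF_linear = cos^2(10.100 deg) = 0.9692465
PLF_dB = 10 * log10(0.9692465) = -0.1357 dB

-0.1357 dB


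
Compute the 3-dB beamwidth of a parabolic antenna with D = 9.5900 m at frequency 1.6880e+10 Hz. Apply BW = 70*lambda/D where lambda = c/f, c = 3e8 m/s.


lambda = c / f = 3.0000e+08 / 1.6880e+10 = 0.01777251 m
BW = 70 * 0.01777251 / 9.5900 = 0.1297 deg

0.1297 deg


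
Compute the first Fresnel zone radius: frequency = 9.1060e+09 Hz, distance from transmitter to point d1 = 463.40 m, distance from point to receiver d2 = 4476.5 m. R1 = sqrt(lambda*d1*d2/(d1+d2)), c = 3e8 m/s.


lambda = c / f = 3.0000e+08 / 9.1060e+09 = 0.03294531 m
R1 = sqrt(0.03294531 * 463.40 * 4476.5 / (463.40 + 4476.5)) = 3.720 m

3.720 m


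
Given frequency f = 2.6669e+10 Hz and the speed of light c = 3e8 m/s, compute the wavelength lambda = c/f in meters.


lambda = c / f = 3.0000e+08 / 2.6669e+10 = 0.01125 m

0.01125 m


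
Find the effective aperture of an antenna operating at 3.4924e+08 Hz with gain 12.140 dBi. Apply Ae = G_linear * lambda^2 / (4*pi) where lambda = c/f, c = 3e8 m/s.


lambda = c / f = 3.0000e+08 / 3.4924e+08 = 0.8590081 m
G_linear = 10^(12.140/10) = 16.36817
Ae = G_linear * lambda^2 / (4*pi) = 16.36817 * 0.8590081^2 / (4*pi) = 0.9611 m^2

0.9611 m^2


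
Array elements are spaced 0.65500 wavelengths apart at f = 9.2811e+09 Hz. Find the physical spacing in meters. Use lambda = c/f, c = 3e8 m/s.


lambda = c / f = 3.0000e+08 / 9.2811e+09 = 0.03232375 m
d = 0.65500 * 0.03232375 = 0.02117 m

0.02117 m


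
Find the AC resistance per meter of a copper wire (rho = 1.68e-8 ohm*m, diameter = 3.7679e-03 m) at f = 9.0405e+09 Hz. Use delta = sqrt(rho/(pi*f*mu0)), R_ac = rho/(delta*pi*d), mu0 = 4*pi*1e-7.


delta = sqrt(1.68e-8 / (pi * 9.0405e+09 * 4*pi*1e-7)) = 6.860860e-07 m
R_ac = 1.68e-8 / (6.860860e-07 * pi * 3.7679e-03) = 2.069 ohm/m

2.069 ohm/m


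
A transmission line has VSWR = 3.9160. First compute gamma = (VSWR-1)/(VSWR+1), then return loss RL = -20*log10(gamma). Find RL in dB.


gamma = (3.9160 - 1) / (3.9160 + 1) = 0.5931652
RL = -20 * log10(0.5931652) = 4.536 dB

4.536 dB


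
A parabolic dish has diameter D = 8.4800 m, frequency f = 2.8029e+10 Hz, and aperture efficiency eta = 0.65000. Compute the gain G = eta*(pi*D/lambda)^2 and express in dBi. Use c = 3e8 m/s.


lambda = c / f = 3.0000e+08 / 2.8029e+10 = 0.01070320 m
G_linear = 0.65000 * (pi * 8.4800 / 0.01070320)^2 = 4.026962e+06
G_dBi = 10 * log10(4.026962e+06) = 66.05 dBi

66.05 dBi


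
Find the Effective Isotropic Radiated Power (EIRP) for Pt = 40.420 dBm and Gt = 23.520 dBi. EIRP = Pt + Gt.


EIRP = Pt + Gt = 40.420 + 23.520 = 63.94 dBm

63.94 dBm


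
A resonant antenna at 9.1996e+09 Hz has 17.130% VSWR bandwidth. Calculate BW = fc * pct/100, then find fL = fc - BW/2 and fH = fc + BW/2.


BW = 9.1996e+09 * 17.130/100 = 1.575891e+09 Hz
fL = 9.1996e+09 - 1.575891e+09/2 = 8.412e+09 Hz
fH = 9.1996e+09 + 1.575891e+09/2 = 9.988e+09 Hz

BW=1.576e+09 Hz, fL=8.412e+09 Hz, fH=9.988e+09 Hz


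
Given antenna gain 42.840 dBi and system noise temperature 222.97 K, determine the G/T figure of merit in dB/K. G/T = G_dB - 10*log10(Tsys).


G/T = 42.840 - 10*log10(222.97) = 42.840 - 23.48246 = 19.36 dB/K

19.36 dB/K


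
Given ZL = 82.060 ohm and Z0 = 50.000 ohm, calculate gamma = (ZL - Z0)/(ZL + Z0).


gamma = (82.060 - 50.000) / (82.060 + 50.000) = 0.2428

0.2428


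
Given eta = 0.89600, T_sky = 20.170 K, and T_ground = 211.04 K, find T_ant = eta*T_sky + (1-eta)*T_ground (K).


T_ant = 0.89600 * 20.170 + (1 - 0.89600) * 211.04 = 40.02 K

40.02 K


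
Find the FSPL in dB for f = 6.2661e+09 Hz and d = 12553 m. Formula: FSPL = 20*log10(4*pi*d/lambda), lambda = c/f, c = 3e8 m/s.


lambda = c / f = 3.0000e+08 / 6.2661e+09 = 0.04787667 m
FSPL = 20 * log10(4*pi*12553/0.04787667) = 130.4 dB

130.4 dB


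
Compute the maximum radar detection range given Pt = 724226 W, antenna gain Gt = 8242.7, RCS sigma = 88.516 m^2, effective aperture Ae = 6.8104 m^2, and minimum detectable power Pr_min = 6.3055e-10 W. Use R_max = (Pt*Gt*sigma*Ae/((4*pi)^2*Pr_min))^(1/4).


R^4 = 724226*8242.7*88.516*6.8104 / ((4*pi)^2 * 6.3055e-10) = 3.614088e+19
R_max = 3.614088e+19^0.25 = 77535 m

77535 m


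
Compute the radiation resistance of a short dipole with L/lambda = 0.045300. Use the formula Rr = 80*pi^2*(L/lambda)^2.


Rr = 80 * pi^2 * (0.045300)^2 = 80 * 9.869604 * 2.052090e-03 = 1.620 ohm

1.620 ohm


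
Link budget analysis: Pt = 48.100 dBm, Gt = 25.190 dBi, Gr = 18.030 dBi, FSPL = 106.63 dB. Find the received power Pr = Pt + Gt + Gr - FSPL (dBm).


Pr = 48.100 + 25.190 + 18.030 - 106.63 = -15.31 dBm

-15.31 dBm


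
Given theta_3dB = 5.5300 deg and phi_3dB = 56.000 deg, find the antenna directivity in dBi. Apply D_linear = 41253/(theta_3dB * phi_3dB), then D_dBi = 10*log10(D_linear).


D_linear = 41253 / (5.5300 * 56.000) = 133.2117
D_dBi = 10 * log10(133.2117) = 21.25 dBi

21.25 dBi


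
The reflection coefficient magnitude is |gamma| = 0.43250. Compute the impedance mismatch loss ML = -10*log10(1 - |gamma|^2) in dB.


ML = -10 * log10(1 - 0.43250^2) = -10 * log10(0.81294375) = 0.8994 dB

0.8994 dB


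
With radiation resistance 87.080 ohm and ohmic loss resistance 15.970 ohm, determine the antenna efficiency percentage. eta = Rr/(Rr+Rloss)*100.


eta = 87.080 / (87.080 + 15.970) * 100 = 84.50%

84.50%


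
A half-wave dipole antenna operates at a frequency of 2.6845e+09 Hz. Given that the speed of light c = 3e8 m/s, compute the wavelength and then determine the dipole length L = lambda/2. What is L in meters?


lambda = c / f = 3.0000e+08 / 2.6845e+09 = 0.1117527 m
L = lambda / 2 = 0.1117527 / 2 = 0.05588 m

0.05588 m


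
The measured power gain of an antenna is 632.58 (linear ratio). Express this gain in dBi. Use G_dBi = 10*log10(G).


G_dBi = 10 * log10(632.58) = 28.01 dBi

28.01 dBi


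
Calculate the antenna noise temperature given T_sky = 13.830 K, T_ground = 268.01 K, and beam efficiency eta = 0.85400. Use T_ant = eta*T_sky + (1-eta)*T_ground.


T_ant = 0.85400 * 13.830 + (1 - 0.85400) * 268.01 = 50.94 K

50.94 K


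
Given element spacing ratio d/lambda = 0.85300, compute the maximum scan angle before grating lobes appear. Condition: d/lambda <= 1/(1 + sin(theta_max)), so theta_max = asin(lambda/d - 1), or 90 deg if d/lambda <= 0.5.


lambda/d - 1 = 1/0.85300 - 1 = 0.1723329
theta_max = asin(0.1723329) = 9.923 deg

9.923 deg


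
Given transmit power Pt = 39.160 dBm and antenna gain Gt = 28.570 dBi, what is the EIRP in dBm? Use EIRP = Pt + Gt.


EIRP = Pt + Gt = 39.160 + 28.570 = 67.73 dBm

67.73 dBm


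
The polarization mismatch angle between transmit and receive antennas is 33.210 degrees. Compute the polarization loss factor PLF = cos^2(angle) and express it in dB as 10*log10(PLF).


PLF_linear = cos^2(33.210 deg) = 0.7000146
PLF_dB = 10 * log10(0.7000146) = -1.549 dB

-1.549 dB


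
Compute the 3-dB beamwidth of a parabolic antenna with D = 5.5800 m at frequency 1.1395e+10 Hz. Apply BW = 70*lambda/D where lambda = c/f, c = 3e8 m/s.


lambda = c / f = 3.0000e+08 / 1.1395e+10 = 0.02632734 m
BW = 70 * 0.02632734 / 5.5800 = 0.3303 deg

0.3303 deg


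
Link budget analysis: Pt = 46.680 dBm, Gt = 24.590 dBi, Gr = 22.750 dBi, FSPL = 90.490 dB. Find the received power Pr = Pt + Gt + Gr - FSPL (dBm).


Pr = 46.680 + 24.590 + 22.750 - 90.490 = 3.53 dBm

3.53 dBm


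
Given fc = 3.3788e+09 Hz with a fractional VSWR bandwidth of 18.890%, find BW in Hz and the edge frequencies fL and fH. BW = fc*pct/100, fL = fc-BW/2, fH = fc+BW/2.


BW = 3.3788e+09 * 18.890/100 = 6.382553e+08 Hz
fL = 3.3788e+09 - 6.382553e+08/2 = 3.060e+09 Hz
fH = 3.3788e+09 + 6.382553e+08/2 = 3.698e+09 Hz

BW=6.383e+08 Hz, fL=3.060e+09 Hz, fH=3.698e+09 Hz


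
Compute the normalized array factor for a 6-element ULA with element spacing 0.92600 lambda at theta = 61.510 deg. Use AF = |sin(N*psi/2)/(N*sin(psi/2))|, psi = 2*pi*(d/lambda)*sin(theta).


psi = 2*pi*0.92600*sin(61.510 deg) = 5.113644 rad
AF = |sin(6*5.113644/2) / (6*sin(5.113644/2))| = 0.1083

0.1083


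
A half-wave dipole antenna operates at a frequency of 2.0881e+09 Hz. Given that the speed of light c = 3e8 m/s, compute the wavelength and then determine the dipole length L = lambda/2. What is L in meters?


lambda = c / f = 3.0000e+08 / 2.0881e+09 = 0.1436713 m
L = lambda / 2 = 0.1436713 / 2 = 0.07184 m

0.07184 m


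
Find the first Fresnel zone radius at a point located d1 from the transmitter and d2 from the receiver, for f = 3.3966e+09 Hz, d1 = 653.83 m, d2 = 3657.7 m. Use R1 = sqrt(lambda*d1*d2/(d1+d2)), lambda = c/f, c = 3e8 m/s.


lambda = c / f = 3.0000e+08 / 3.3966e+09 = 0.08832362 m
R1 = sqrt(0.08832362 * 653.83 * 3657.7 / (653.83 + 3657.7)) = 6.999 m

6.999 m


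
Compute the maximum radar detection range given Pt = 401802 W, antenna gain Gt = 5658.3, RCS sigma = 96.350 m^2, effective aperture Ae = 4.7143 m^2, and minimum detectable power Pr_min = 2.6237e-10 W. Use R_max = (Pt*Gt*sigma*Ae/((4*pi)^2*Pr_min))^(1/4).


R^4 = 401802*5658.3*96.350*4.7143 / ((4*pi)^2 * 2.6237e-10) = 2.492488e+19
R_max = 2.492488e+19^0.25 = 70658 m

70658 m


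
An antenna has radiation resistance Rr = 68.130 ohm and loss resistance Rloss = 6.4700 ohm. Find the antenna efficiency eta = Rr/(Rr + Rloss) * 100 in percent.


eta = 68.130 / (68.130 + 6.4700) * 100 = 91.33%

91.33%


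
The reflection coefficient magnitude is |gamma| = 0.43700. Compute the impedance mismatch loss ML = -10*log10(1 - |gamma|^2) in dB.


ML = -10 * log10(1 - 0.43700^2) = -10 * log10(0.809031) = 0.9203 dB

0.9203 dB


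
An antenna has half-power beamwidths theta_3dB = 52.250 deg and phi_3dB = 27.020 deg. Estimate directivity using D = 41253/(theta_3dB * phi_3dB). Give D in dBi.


D_linear = 41253 / (52.250 * 27.020) = 29.22025
D_dBi = 10 * log10(29.22025) = 14.66 dBi

14.66 dBi


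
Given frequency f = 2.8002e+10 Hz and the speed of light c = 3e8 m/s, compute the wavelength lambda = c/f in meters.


lambda = c / f = 3.0000e+08 / 2.8002e+10 = 0.01071 m

0.01071 m


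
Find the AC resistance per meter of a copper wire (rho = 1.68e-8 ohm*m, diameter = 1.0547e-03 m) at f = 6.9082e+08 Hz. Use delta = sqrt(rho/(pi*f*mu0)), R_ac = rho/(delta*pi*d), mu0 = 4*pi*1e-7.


delta = sqrt(1.68e-8 / (pi * 6.9082e+08 * 4*pi*1e-7)) = 2.481946e-06 m
R_ac = 1.68e-8 / (2.481946e-06 * pi * 1.0547e-03) = 2.043 ohm/m

2.043 ohm/m


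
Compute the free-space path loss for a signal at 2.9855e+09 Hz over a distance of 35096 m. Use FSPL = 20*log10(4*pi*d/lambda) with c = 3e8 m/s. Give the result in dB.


lambda = c / f = 3.0000e+08 / 2.9855e+09 = 0.1004857 m
FSPL = 20 * log10(4*pi*35096/0.1004857) = 132.8 dB

132.8 dB


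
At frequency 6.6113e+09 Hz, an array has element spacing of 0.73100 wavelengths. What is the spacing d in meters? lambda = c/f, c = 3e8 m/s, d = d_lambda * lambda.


lambda = c / f = 3.0000e+08 / 6.6113e+09 = 0.04537685 m
d = 0.73100 * 0.04537685 = 0.03317 m

0.03317 m


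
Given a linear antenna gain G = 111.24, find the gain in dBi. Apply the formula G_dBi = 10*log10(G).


G_dBi = 10 * log10(111.24) = 20.46 dBi

20.46 dBi


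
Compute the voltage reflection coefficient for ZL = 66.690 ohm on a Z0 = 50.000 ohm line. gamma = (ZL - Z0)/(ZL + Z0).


gamma = (66.690 - 50.000) / (66.690 + 50.000) = 0.1430

0.1430


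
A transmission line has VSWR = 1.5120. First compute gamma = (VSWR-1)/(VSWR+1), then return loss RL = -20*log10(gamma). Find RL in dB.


gamma = (1.5120 - 1) / (1.5120 + 1) = 0.2038217
RL = -20 * log10(0.2038217) = 13.81 dB

13.81 dB


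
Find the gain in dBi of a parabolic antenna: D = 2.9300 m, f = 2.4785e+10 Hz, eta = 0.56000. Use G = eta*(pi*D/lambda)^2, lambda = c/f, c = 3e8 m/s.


lambda = c / f = 3.0000e+08 / 2.4785e+10 = 0.01210410 m
G_linear = 0.56000 * (pi * 2.9300 / 0.01210410)^2 = 323860.5
G_dBi = 10 * log10(323860.5) = 55.10 dBi

55.10 dBi


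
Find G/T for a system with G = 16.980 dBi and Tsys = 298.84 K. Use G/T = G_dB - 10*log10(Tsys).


G/T = 16.980 - 10*log10(298.84) = 16.980 - 24.75439 = -7.774 dB/K

-7.774 dB/K


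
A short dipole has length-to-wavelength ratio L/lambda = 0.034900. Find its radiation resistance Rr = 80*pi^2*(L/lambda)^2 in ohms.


Rr = 80 * pi^2 * (0.034900)^2 = 80 * 9.869604 * 1.218010e-03 = 0.9617 ohm

0.9617 ohm


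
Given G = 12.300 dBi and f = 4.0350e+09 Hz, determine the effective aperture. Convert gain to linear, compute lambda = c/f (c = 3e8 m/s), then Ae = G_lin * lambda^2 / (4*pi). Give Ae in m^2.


lambda = c / f = 3.0000e+08 / 4.0350e+09 = 0.07434944 m
G_linear = 10^(12.300/10) = 16.98244
Ae = G_linear * lambda^2 / (4*pi) = 16.98244 * 0.07434944^2 / (4*pi) = 7.470e-03 m^2

7.470e-03 m^2


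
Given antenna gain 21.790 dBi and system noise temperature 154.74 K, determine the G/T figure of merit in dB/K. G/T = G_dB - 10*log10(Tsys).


G/T = 21.790 - 10*log10(154.74) = 21.790 - 21.89603 = -0.1060 dB/K

-0.1060 dB/K


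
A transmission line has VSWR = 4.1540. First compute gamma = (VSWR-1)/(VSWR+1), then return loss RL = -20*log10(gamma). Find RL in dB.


gamma = (4.1540 - 1) / (4.1540 + 1) = 0.6119519
RL = -20 * log10(0.6119519) = 4.266 dB

4.266 dB


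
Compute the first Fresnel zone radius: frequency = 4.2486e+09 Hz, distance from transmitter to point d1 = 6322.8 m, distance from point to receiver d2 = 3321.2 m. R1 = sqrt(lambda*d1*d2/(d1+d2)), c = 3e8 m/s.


lambda = c / f = 3.0000e+08 / 4.2486e+09 = 0.07061150 m
R1 = sqrt(0.07061150 * 6322.8 * 3321.2 / (6322.8 + 3321.2)) = 12.40 m

12.40 m


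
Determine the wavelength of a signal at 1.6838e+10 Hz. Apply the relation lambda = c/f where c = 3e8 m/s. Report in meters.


lambda = c / f = 3.0000e+08 / 1.6838e+10 = 0.01782 m

0.01782 m


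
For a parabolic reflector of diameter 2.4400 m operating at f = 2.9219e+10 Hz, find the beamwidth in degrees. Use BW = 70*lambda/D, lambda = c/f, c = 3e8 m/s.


lambda = c / f = 3.0000e+08 / 2.9219e+10 = 0.01026729 m
BW = 70 * 0.01026729 / 2.4400 = 0.2946 deg

0.2946 deg


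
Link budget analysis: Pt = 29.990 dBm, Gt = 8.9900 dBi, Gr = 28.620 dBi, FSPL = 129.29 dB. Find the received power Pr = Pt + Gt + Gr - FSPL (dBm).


Pr = 29.990 + 8.9900 + 28.620 - 129.29 = -61.69 dBm

-61.69 dBm


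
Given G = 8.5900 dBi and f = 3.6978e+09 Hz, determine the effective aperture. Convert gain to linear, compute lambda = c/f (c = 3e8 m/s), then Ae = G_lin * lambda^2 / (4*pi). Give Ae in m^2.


lambda = c / f = 3.0000e+08 / 3.6978e+09 = 0.08112932 m
G_linear = 10^(8.5900/10) = 7.227698
Ae = G_linear * lambda^2 / (4*pi) = 7.227698 * 0.08112932^2 / (4*pi) = 3.786e-03 m^2

3.786e-03 m^2


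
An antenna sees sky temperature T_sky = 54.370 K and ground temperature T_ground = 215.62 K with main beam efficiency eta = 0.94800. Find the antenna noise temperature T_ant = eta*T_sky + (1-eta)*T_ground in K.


T_ant = 0.94800 * 54.370 + (1 - 0.94800) * 215.62 = 62.76 K

62.76 K


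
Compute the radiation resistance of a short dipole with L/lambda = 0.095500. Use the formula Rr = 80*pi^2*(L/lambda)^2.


Rr = 80 * pi^2 * (0.095500)^2 = 80 * 9.869604 * 9.120250e-03 = 7.201 ohm

7.201 ohm


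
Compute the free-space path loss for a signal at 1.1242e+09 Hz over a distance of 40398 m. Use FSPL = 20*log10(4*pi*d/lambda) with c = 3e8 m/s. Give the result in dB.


lambda = c / f = 3.0000e+08 / 1.1242e+09 = 0.2668564 m
FSPL = 20 * log10(4*pi*40398/0.2668564) = 125.6 dB

125.6 dB


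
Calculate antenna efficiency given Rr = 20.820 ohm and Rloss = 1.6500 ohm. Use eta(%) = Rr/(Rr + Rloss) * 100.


eta = 20.820 / (20.820 + 1.6500) * 100 = 92.66%

92.66%


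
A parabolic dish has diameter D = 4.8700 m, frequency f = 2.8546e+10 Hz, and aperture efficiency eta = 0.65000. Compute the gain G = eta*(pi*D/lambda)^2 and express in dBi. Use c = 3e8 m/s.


lambda = c / f = 3.0000e+08 / 2.8546e+10 = 0.01050935 m
G_linear = 0.65000 * (pi * 4.8700 / 0.01050935)^2 = 1.377588e+06
G_dBi = 10 * log10(1.377588e+06) = 61.39 dBi

61.39 dBi


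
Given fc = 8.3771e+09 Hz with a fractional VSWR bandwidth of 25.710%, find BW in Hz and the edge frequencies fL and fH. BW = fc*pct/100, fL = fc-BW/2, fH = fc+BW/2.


BW = 8.3771e+09 * 25.710/100 = 2.153752e+09 Hz
fL = 8.3771e+09 - 2.153752e+09/2 = 7.300e+09 Hz
fH = 8.3771e+09 + 2.153752e+09/2 = 9.454e+09 Hz

BW=2.154e+09 Hz, fL=7.300e+09 Hz, fH=9.454e+09 Hz


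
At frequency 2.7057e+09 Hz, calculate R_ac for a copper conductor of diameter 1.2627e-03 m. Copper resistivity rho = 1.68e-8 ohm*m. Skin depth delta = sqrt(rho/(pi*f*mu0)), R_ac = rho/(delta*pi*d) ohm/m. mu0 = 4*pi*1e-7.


delta = sqrt(1.68e-8 / (pi * 2.7057e+09 * 4*pi*1e-7)) = 1.254108e-06 m
R_ac = 1.68e-8 / (1.254108e-06 * pi * 1.2627e-03) = 3.377 ohm/m

3.377 ohm/m


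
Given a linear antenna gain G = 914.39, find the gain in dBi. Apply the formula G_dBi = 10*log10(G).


G_dBi = 10 * log10(914.39) = 29.61 dBi

29.61 dBi


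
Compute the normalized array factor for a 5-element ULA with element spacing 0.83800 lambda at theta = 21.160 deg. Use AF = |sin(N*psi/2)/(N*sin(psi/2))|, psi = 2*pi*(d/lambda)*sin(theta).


psi = 2*pi*0.83800*sin(21.160 deg) = 1.900638 rad
AF = |sin(5*1.900638/2) / (5*sin(1.900638/2))| = 0.2456

0.2456


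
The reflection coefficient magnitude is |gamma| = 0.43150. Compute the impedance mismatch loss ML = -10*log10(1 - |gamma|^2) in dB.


ML = -10 * log10(1 - 0.43150^2) = -10 * log10(0.81380775) = 0.8948 dB

0.8948 dB
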